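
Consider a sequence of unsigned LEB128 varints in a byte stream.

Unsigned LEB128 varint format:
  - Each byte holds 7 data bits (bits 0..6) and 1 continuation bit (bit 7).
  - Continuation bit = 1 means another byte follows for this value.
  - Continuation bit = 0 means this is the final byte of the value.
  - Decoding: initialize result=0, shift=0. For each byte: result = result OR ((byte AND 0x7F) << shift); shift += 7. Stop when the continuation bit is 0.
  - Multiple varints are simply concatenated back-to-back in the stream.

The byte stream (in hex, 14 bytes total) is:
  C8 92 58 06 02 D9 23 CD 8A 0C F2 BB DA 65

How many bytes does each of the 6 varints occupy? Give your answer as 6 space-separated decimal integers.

  byte[0]=0xC8 cont=1 payload=0x48=72: acc |= 72<<0 -> acc=72 shift=7
  byte[1]=0x92 cont=1 payload=0x12=18: acc |= 18<<7 -> acc=2376 shift=14
  byte[2]=0x58 cont=0 payload=0x58=88: acc |= 88<<14 -> acc=1444168 shift=21 [end]
Varint 1: bytes[0:3] = C8 92 58 -> value 1444168 (3 byte(s))
  byte[3]=0x06 cont=0 payload=0x06=6: acc |= 6<<0 -> acc=6 shift=7 [end]
Varint 2: bytes[3:4] = 06 -> value 6 (1 byte(s))
  byte[4]=0x02 cont=0 payload=0x02=2: acc |= 2<<0 -> acc=2 shift=7 [end]
Varint 3: bytes[4:5] = 02 -> value 2 (1 byte(s))
  byte[5]=0xD9 cont=1 payload=0x59=89: acc |= 89<<0 -> acc=89 shift=7
  byte[6]=0x23 cont=0 payload=0x23=35: acc |= 35<<7 -> acc=4569 shift=14 [end]
Varint 4: bytes[5:7] = D9 23 -> value 4569 (2 byte(s))
  byte[7]=0xCD cont=1 payload=0x4D=77: acc |= 77<<0 -> acc=77 shift=7
  byte[8]=0x8A cont=1 payload=0x0A=10: acc |= 10<<7 -> acc=1357 shift=14
  byte[9]=0x0C cont=0 payload=0x0C=12: acc |= 12<<14 -> acc=197965 shift=21 [end]
Varint 5: bytes[7:10] = CD 8A 0C -> value 197965 (3 byte(s))
  byte[10]=0xF2 cont=1 payload=0x72=114: acc |= 114<<0 -> acc=114 shift=7
  byte[11]=0xBB cont=1 payload=0x3B=59: acc |= 59<<7 -> acc=7666 shift=14
  byte[12]=0xDA cont=1 payload=0x5A=90: acc |= 90<<14 -> acc=1482226 shift=21
  byte[13]=0x65 cont=0 payload=0x65=101: acc |= 101<<21 -> acc=213294578 shift=28 [end]
Varint 6: bytes[10:14] = F2 BB DA 65 -> value 213294578 (4 byte(s))

Answer: 3 1 1 2 3 4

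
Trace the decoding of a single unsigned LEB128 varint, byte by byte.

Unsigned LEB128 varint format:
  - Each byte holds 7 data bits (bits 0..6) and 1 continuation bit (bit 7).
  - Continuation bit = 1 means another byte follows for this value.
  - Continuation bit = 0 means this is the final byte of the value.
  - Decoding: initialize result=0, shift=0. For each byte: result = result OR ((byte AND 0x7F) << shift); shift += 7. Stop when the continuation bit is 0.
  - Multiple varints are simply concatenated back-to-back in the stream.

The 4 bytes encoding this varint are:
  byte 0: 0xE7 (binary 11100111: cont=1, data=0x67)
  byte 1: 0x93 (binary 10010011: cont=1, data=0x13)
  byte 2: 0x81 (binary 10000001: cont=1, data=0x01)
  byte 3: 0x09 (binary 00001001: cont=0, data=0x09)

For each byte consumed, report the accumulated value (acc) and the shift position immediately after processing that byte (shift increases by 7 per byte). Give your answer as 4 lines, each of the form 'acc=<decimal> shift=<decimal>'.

Answer: acc=103 shift=7
acc=2535 shift=14
acc=18919 shift=21
acc=18893287 shift=28

Derivation:
byte 0=0xE7: payload=0x67=103, contrib = 103<<0 = 103; acc -> 103, shift -> 7
byte 1=0x93: payload=0x13=19, contrib = 19<<7 = 2432; acc -> 2535, shift -> 14
byte 2=0x81: payload=0x01=1, contrib = 1<<14 = 16384; acc -> 18919, shift -> 21
byte 3=0x09: payload=0x09=9, contrib = 9<<21 = 18874368; acc -> 18893287, shift -> 28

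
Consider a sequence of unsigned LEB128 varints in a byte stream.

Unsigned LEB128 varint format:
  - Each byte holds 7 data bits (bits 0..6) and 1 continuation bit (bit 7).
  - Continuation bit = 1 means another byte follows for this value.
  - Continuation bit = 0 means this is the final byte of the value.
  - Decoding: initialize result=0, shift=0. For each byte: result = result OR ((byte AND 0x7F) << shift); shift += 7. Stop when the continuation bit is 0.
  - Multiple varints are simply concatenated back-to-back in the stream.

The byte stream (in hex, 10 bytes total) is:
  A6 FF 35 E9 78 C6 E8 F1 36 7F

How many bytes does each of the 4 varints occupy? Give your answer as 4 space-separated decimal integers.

  byte[0]=0xA6 cont=1 payload=0x26=38: acc |= 38<<0 -> acc=38 shift=7
  byte[1]=0xFF cont=1 payload=0x7F=127: acc |= 127<<7 -> acc=16294 shift=14
  byte[2]=0x35 cont=0 payload=0x35=53: acc |= 53<<14 -> acc=884646 shift=21 [end]
Varint 1: bytes[0:3] = A6 FF 35 -> value 884646 (3 byte(s))
  byte[3]=0xE9 cont=1 payload=0x69=105: acc |= 105<<0 -> acc=105 shift=7
  byte[4]=0x78 cont=0 payload=0x78=120: acc |= 120<<7 -> acc=15465 shift=14 [end]
Varint 2: bytes[3:5] = E9 78 -> value 15465 (2 byte(s))
  byte[5]=0xC6 cont=1 payload=0x46=70: acc |= 70<<0 -> acc=70 shift=7
  byte[6]=0xE8 cont=1 payload=0x68=104: acc |= 104<<7 -> acc=13382 shift=14
  byte[7]=0xF1 cont=1 payload=0x71=113: acc |= 113<<14 -> acc=1864774 shift=21
  byte[8]=0x36 cont=0 payload=0x36=54: acc |= 54<<21 -> acc=115110982 shift=28 [end]
Varint 3: bytes[5:9] = C6 E8 F1 36 -> value 115110982 (4 byte(s))
  byte[9]=0x7F cont=0 payload=0x7F=127: acc |= 127<<0 -> acc=127 shift=7 [end]
Varint 4: bytes[9:10] = 7F -> value 127 (1 byte(s))

Answer: 3 2 4 1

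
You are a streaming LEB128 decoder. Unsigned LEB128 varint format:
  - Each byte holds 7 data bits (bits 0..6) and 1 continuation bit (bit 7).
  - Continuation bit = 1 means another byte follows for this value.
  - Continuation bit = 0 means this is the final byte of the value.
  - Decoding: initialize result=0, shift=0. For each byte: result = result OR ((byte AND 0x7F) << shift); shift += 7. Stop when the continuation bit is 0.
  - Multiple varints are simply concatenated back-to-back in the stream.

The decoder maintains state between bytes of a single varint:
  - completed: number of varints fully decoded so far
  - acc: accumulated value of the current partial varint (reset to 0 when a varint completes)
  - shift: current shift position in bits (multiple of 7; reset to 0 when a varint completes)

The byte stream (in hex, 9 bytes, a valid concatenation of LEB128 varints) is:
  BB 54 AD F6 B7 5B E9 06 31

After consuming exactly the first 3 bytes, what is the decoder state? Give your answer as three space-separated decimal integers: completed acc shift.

byte[0]=0xBB cont=1 payload=0x3B: acc |= 59<<0 -> completed=0 acc=59 shift=7
byte[1]=0x54 cont=0 payload=0x54: varint #1 complete (value=10811); reset -> completed=1 acc=0 shift=0
byte[2]=0xAD cont=1 payload=0x2D: acc |= 45<<0 -> completed=1 acc=45 shift=7

Answer: 1 45 7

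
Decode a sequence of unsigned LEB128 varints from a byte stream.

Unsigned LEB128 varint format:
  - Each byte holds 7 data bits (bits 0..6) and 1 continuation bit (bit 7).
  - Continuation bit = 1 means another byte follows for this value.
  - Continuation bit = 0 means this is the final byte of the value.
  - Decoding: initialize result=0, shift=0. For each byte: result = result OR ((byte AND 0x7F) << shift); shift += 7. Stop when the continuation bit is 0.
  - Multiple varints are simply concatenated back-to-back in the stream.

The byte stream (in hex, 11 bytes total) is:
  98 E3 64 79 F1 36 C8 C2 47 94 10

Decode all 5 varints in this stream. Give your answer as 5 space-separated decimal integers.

  byte[0]=0x98 cont=1 payload=0x18=24: acc |= 24<<0 -> acc=24 shift=7
  byte[1]=0xE3 cont=1 payload=0x63=99: acc |= 99<<7 -> acc=12696 shift=14
  byte[2]=0x64 cont=0 payload=0x64=100: acc |= 100<<14 -> acc=1651096 shift=21 [end]
Varint 1: bytes[0:3] = 98 E3 64 -> value 1651096 (3 byte(s))
  byte[3]=0x79 cont=0 payload=0x79=121: acc |= 121<<0 -> acc=121 shift=7 [end]
Varint 2: bytes[3:4] = 79 -> value 121 (1 byte(s))
  byte[4]=0xF1 cont=1 payload=0x71=113: acc |= 113<<0 -> acc=113 shift=7
  byte[5]=0x36 cont=0 payload=0x36=54: acc |= 54<<7 -> acc=7025 shift=14 [end]
Varint 3: bytes[4:6] = F1 36 -> value 7025 (2 byte(s))
  byte[6]=0xC8 cont=1 payload=0x48=72: acc |= 72<<0 -> acc=72 shift=7
  byte[7]=0xC2 cont=1 payload=0x42=66: acc |= 66<<7 -> acc=8520 shift=14
  byte[8]=0x47 cont=0 payload=0x47=71: acc |= 71<<14 -> acc=1171784 shift=21 [end]
Varint 4: bytes[6:9] = C8 C2 47 -> value 1171784 (3 byte(s))
  byte[9]=0x94 cont=1 payload=0x14=20: acc |= 20<<0 -> acc=20 shift=7
  byte[10]=0x10 cont=0 payload=0x10=16: acc |= 16<<7 -> acc=2068 shift=14 [end]
Varint 5: bytes[9:11] = 94 10 -> value 2068 (2 byte(s))

Answer: 1651096 121 7025 1171784 2068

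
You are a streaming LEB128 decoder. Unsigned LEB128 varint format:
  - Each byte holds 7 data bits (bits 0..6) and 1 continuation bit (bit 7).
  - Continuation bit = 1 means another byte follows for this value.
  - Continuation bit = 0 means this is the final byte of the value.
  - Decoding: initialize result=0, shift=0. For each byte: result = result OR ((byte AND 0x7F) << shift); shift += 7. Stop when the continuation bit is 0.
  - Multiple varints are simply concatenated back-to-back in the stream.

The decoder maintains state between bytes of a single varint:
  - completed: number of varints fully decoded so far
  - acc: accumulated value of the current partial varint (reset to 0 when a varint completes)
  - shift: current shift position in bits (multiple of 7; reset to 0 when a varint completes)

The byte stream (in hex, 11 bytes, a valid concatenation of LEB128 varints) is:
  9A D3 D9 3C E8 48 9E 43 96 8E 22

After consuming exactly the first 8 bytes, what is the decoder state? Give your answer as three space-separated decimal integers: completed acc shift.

Answer: 3 0 0

Derivation:
byte[0]=0x9A cont=1 payload=0x1A: acc |= 26<<0 -> completed=0 acc=26 shift=7
byte[1]=0xD3 cont=1 payload=0x53: acc |= 83<<7 -> completed=0 acc=10650 shift=14
byte[2]=0xD9 cont=1 payload=0x59: acc |= 89<<14 -> completed=0 acc=1468826 shift=21
byte[3]=0x3C cont=0 payload=0x3C: varint #1 complete (value=127297946); reset -> completed=1 acc=0 shift=0
byte[4]=0xE8 cont=1 payload=0x68: acc |= 104<<0 -> completed=1 acc=104 shift=7
byte[5]=0x48 cont=0 payload=0x48: varint #2 complete (value=9320); reset -> completed=2 acc=0 shift=0
byte[6]=0x9E cont=1 payload=0x1E: acc |= 30<<0 -> completed=2 acc=30 shift=7
byte[7]=0x43 cont=0 payload=0x43: varint #3 complete (value=8606); reset -> completed=3 acc=0 shift=0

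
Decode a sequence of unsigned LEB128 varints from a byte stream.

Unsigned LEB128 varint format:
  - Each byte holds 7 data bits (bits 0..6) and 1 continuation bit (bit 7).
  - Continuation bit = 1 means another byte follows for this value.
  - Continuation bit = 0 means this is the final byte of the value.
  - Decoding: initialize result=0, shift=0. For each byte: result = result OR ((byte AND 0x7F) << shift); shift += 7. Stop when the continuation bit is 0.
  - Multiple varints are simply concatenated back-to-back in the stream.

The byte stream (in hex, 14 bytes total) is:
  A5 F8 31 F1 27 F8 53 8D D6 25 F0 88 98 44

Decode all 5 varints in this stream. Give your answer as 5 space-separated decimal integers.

  byte[0]=0xA5 cont=1 payload=0x25=37: acc |= 37<<0 -> acc=37 shift=7
  byte[1]=0xF8 cont=1 payload=0x78=120: acc |= 120<<7 -> acc=15397 shift=14
  byte[2]=0x31 cont=0 payload=0x31=49: acc |= 49<<14 -> acc=818213 shift=21 [end]
Varint 1: bytes[0:3] = A5 F8 31 -> value 818213 (3 byte(s))
  byte[3]=0xF1 cont=1 payload=0x71=113: acc |= 113<<0 -> acc=113 shift=7
  byte[4]=0x27 cont=0 payload=0x27=39: acc |= 39<<7 -> acc=5105 shift=14 [end]
Varint 2: bytes[3:5] = F1 27 -> value 5105 (2 byte(s))
  byte[5]=0xF8 cont=1 payload=0x78=120: acc |= 120<<0 -> acc=120 shift=7
  byte[6]=0x53 cont=0 payload=0x53=83: acc |= 83<<7 -> acc=10744 shift=14 [end]
Varint 3: bytes[5:7] = F8 53 -> value 10744 (2 byte(s))
  byte[7]=0x8D cont=1 payload=0x0D=13: acc |= 13<<0 -> acc=13 shift=7
  byte[8]=0xD6 cont=1 payload=0x56=86: acc |= 86<<7 -> acc=11021 shift=14
  byte[9]=0x25 cont=0 payload=0x25=37: acc |= 37<<14 -> acc=617229 shift=21 [end]
Varint 4: bytes[7:10] = 8D D6 25 -> value 617229 (3 byte(s))
  byte[10]=0xF0 cont=1 payload=0x70=112: acc |= 112<<0 -> acc=112 shift=7
  byte[11]=0x88 cont=1 payload=0x08=8: acc |= 8<<7 -> acc=1136 shift=14
  byte[12]=0x98 cont=1 payload=0x18=24: acc |= 24<<14 -> acc=394352 shift=21
  byte[13]=0x44 cont=0 payload=0x44=68: acc |= 68<<21 -> acc=143000688 shift=28 [end]
Varint 5: bytes[10:14] = F0 88 98 44 -> value 143000688 (4 byte(s))

Answer: 818213 5105 10744 617229 143000688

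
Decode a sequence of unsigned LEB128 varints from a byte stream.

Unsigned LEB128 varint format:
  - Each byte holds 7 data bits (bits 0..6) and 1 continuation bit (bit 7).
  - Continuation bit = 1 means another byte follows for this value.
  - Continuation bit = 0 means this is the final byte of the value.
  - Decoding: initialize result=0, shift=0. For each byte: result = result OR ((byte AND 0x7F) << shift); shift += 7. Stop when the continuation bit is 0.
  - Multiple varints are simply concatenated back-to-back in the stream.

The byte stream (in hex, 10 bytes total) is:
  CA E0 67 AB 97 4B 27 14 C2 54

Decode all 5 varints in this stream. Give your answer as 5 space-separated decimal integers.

Answer: 1699914 1231787 39 20 10818

Derivation:
  byte[0]=0xCA cont=1 payload=0x4A=74: acc |= 74<<0 -> acc=74 shift=7
  byte[1]=0xE0 cont=1 payload=0x60=96: acc |= 96<<7 -> acc=12362 shift=14
  byte[2]=0x67 cont=0 payload=0x67=103: acc |= 103<<14 -> acc=1699914 shift=21 [end]
Varint 1: bytes[0:3] = CA E0 67 -> value 1699914 (3 byte(s))
  byte[3]=0xAB cont=1 payload=0x2B=43: acc |= 43<<0 -> acc=43 shift=7
  byte[4]=0x97 cont=1 payload=0x17=23: acc |= 23<<7 -> acc=2987 shift=14
  byte[5]=0x4B cont=0 payload=0x4B=75: acc |= 75<<14 -> acc=1231787 shift=21 [end]
Varint 2: bytes[3:6] = AB 97 4B -> value 1231787 (3 byte(s))
  byte[6]=0x27 cont=0 payload=0x27=39: acc |= 39<<0 -> acc=39 shift=7 [end]
Varint 3: bytes[6:7] = 27 -> value 39 (1 byte(s))
  byte[7]=0x14 cont=0 payload=0x14=20: acc |= 20<<0 -> acc=20 shift=7 [end]
Varint 4: bytes[7:8] = 14 -> value 20 (1 byte(s))
  byte[8]=0xC2 cont=1 payload=0x42=66: acc |= 66<<0 -> acc=66 shift=7
  byte[9]=0x54 cont=0 payload=0x54=84: acc |= 84<<7 -> acc=10818 shift=14 [end]
Varint 5: bytes[8:10] = C2 54 -> value 10818 (2 byte(s))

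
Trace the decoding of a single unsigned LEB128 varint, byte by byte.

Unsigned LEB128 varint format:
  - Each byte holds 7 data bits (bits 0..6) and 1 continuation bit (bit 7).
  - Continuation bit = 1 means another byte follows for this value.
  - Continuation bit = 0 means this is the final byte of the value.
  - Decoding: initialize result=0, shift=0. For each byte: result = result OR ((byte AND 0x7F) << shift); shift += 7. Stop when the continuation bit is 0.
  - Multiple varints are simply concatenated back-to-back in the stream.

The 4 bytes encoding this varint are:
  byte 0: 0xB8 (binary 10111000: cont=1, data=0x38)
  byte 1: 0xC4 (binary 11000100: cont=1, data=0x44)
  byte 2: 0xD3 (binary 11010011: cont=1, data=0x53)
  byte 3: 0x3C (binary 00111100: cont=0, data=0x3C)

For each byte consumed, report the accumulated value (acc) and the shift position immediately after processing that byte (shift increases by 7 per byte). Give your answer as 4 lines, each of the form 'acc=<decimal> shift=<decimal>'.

byte 0=0xB8: payload=0x38=56, contrib = 56<<0 = 56; acc -> 56, shift -> 7
byte 1=0xC4: payload=0x44=68, contrib = 68<<7 = 8704; acc -> 8760, shift -> 14
byte 2=0xD3: payload=0x53=83, contrib = 83<<14 = 1359872; acc -> 1368632, shift -> 21
byte 3=0x3C: payload=0x3C=60, contrib = 60<<21 = 125829120; acc -> 127197752, shift -> 28

Answer: acc=56 shift=7
acc=8760 shift=14
acc=1368632 shift=21
acc=127197752 shift=28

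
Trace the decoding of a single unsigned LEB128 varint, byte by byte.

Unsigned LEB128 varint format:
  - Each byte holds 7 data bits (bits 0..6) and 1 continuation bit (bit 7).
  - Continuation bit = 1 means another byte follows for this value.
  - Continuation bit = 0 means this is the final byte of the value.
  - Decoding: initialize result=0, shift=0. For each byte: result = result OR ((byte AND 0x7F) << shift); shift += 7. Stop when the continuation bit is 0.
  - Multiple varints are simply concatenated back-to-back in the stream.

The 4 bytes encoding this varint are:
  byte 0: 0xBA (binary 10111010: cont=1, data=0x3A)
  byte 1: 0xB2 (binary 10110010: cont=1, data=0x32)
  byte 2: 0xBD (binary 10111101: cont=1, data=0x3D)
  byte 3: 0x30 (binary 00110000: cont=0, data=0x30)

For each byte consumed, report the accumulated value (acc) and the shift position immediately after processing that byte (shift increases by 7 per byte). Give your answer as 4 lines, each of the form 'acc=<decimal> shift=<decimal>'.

Answer: acc=58 shift=7
acc=6458 shift=14
acc=1005882 shift=21
acc=101669178 shift=28

Derivation:
byte 0=0xBA: payload=0x3A=58, contrib = 58<<0 = 58; acc -> 58, shift -> 7
byte 1=0xB2: payload=0x32=50, contrib = 50<<7 = 6400; acc -> 6458, shift -> 14
byte 2=0xBD: payload=0x3D=61, contrib = 61<<14 = 999424; acc -> 1005882, shift -> 21
byte 3=0x30: payload=0x30=48, contrib = 48<<21 = 100663296; acc -> 101669178, shift -> 28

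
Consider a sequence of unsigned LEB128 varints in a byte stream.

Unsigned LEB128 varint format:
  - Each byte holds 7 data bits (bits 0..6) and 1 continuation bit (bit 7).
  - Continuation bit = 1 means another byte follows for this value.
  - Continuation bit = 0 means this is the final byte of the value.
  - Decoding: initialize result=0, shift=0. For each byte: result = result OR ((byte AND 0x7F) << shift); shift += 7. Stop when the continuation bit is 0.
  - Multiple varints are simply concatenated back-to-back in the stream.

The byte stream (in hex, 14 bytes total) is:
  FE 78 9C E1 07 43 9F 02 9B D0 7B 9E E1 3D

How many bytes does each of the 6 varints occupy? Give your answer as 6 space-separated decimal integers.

Answer: 2 3 1 2 3 3

Derivation:
  byte[0]=0xFE cont=1 payload=0x7E=126: acc |= 126<<0 -> acc=126 shift=7
  byte[1]=0x78 cont=0 payload=0x78=120: acc |= 120<<7 -> acc=15486 shift=14 [end]
Varint 1: bytes[0:2] = FE 78 -> value 15486 (2 byte(s))
  byte[2]=0x9C cont=1 payload=0x1C=28: acc |= 28<<0 -> acc=28 shift=7
  byte[3]=0xE1 cont=1 payload=0x61=97: acc |= 97<<7 -> acc=12444 shift=14
  byte[4]=0x07 cont=0 payload=0x07=7: acc |= 7<<14 -> acc=127132 shift=21 [end]
Varint 2: bytes[2:5] = 9C E1 07 -> value 127132 (3 byte(s))
  byte[5]=0x43 cont=0 payload=0x43=67: acc |= 67<<0 -> acc=67 shift=7 [end]
Varint 3: bytes[5:6] = 43 -> value 67 (1 byte(s))
  byte[6]=0x9F cont=1 payload=0x1F=31: acc |= 31<<0 -> acc=31 shift=7
  byte[7]=0x02 cont=0 payload=0x02=2: acc |= 2<<7 -> acc=287 shift=14 [end]
Varint 4: bytes[6:8] = 9F 02 -> value 287 (2 byte(s))
  byte[8]=0x9B cont=1 payload=0x1B=27: acc |= 27<<0 -> acc=27 shift=7
  byte[9]=0xD0 cont=1 payload=0x50=80: acc |= 80<<7 -> acc=10267 shift=14
  byte[10]=0x7B cont=0 payload=0x7B=123: acc |= 123<<14 -> acc=2025499 shift=21 [end]
Varint 5: bytes[8:11] = 9B D0 7B -> value 2025499 (3 byte(s))
  byte[11]=0x9E cont=1 payload=0x1E=30: acc |= 30<<0 -> acc=30 shift=7
  byte[12]=0xE1 cont=1 payload=0x61=97: acc |= 97<<7 -> acc=12446 shift=14
  byte[13]=0x3D cont=0 payload=0x3D=61: acc |= 61<<14 -> acc=1011870 shift=21 [end]
Varint 6: bytes[11:14] = 9E E1 3D -> value 1011870 (3 byte(s))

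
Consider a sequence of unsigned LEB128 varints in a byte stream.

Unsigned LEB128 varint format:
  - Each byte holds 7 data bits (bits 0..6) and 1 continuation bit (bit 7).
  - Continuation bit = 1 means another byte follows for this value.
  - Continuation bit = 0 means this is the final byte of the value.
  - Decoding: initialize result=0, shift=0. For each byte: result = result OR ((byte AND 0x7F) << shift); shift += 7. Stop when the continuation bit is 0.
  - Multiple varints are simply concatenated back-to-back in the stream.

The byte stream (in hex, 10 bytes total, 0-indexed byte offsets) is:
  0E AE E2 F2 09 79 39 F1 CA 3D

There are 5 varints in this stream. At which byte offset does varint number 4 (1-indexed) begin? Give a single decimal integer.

  byte[0]=0x0E cont=0 payload=0x0E=14: acc |= 14<<0 -> acc=14 shift=7 [end]
Varint 1: bytes[0:1] = 0E -> value 14 (1 byte(s))
  byte[1]=0xAE cont=1 payload=0x2E=46: acc |= 46<<0 -> acc=46 shift=7
  byte[2]=0xE2 cont=1 payload=0x62=98: acc |= 98<<7 -> acc=12590 shift=14
  byte[3]=0xF2 cont=1 payload=0x72=114: acc |= 114<<14 -> acc=1880366 shift=21
  byte[4]=0x09 cont=0 payload=0x09=9: acc |= 9<<21 -> acc=20754734 shift=28 [end]
Varint 2: bytes[1:5] = AE E2 F2 09 -> value 20754734 (4 byte(s))
  byte[5]=0x79 cont=0 payload=0x79=121: acc |= 121<<0 -> acc=121 shift=7 [end]
Varint 3: bytes[5:6] = 79 -> value 121 (1 byte(s))
  byte[6]=0x39 cont=0 payload=0x39=57: acc |= 57<<0 -> acc=57 shift=7 [end]
Varint 4: bytes[6:7] = 39 -> value 57 (1 byte(s))
  byte[7]=0xF1 cont=1 payload=0x71=113: acc |= 113<<0 -> acc=113 shift=7
  byte[8]=0xCA cont=1 payload=0x4A=74: acc |= 74<<7 -> acc=9585 shift=14
  byte[9]=0x3D cont=0 payload=0x3D=61: acc |= 61<<14 -> acc=1009009 shift=21 [end]
Varint 5: bytes[7:10] = F1 CA 3D -> value 1009009 (3 byte(s))

Answer: 6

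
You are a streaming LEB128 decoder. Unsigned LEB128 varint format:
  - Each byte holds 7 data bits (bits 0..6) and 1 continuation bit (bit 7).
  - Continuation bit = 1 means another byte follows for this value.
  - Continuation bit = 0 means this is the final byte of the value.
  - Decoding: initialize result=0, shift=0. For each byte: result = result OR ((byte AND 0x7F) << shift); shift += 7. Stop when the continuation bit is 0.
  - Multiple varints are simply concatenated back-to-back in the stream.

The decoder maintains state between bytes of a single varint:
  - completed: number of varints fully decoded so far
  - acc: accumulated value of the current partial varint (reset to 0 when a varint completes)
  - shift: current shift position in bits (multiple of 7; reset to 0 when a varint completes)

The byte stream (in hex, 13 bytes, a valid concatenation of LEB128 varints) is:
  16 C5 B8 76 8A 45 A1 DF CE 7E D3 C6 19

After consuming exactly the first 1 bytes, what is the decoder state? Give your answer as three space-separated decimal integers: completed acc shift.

Answer: 1 0 0

Derivation:
byte[0]=0x16 cont=0 payload=0x16: varint #1 complete (value=22); reset -> completed=1 acc=0 shift=0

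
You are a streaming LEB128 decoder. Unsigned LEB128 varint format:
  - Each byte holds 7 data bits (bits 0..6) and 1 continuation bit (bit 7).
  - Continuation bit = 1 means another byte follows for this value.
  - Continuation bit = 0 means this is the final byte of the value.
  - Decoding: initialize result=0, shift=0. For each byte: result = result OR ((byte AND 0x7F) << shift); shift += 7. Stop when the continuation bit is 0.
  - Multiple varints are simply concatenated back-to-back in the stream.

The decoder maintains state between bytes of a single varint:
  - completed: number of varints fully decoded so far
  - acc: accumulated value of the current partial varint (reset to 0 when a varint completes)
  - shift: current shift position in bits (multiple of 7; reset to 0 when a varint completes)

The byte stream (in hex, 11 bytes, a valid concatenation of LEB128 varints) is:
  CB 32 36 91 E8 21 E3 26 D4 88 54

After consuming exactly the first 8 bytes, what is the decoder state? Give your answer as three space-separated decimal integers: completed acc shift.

byte[0]=0xCB cont=1 payload=0x4B: acc |= 75<<0 -> completed=0 acc=75 shift=7
byte[1]=0x32 cont=0 payload=0x32: varint #1 complete (value=6475); reset -> completed=1 acc=0 shift=0
byte[2]=0x36 cont=0 payload=0x36: varint #2 complete (value=54); reset -> completed=2 acc=0 shift=0
byte[3]=0x91 cont=1 payload=0x11: acc |= 17<<0 -> completed=2 acc=17 shift=7
byte[4]=0xE8 cont=1 payload=0x68: acc |= 104<<7 -> completed=2 acc=13329 shift=14
byte[5]=0x21 cont=0 payload=0x21: varint #3 complete (value=554001); reset -> completed=3 acc=0 shift=0
byte[6]=0xE3 cont=1 payload=0x63: acc |= 99<<0 -> completed=3 acc=99 shift=7
byte[7]=0x26 cont=0 payload=0x26: varint #4 complete (value=4963); reset -> completed=4 acc=0 shift=0

Answer: 4 0 0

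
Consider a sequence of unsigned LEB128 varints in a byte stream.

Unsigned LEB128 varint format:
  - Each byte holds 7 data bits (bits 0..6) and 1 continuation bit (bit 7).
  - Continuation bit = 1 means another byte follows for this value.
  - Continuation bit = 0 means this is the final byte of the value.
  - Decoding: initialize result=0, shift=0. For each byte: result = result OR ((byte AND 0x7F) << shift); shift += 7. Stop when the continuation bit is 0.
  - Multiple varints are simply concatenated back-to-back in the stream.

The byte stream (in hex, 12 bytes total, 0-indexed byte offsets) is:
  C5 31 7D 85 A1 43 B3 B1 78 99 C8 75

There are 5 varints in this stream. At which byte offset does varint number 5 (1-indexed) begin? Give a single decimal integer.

  byte[0]=0xC5 cont=1 payload=0x45=69: acc |= 69<<0 -> acc=69 shift=7
  byte[1]=0x31 cont=0 payload=0x31=49: acc |= 49<<7 -> acc=6341 shift=14 [end]
Varint 1: bytes[0:2] = C5 31 -> value 6341 (2 byte(s))
  byte[2]=0x7D cont=0 payload=0x7D=125: acc |= 125<<0 -> acc=125 shift=7 [end]
Varint 2: bytes[2:3] = 7D -> value 125 (1 byte(s))
  byte[3]=0x85 cont=1 payload=0x05=5: acc |= 5<<0 -> acc=5 shift=7
  byte[4]=0xA1 cont=1 payload=0x21=33: acc |= 33<<7 -> acc=4229 shift=14
  byte[5]=0x43 cont=0 payload=0x43=67: acc |= 67<<14 -> acc=1101957 shift=21 [end]
Varint 3: bytes[3:6] = 85 A1 43 -> value 1101957 (3 byte(s))
  byte[6]=0xB3 cont=1 payload=0x33=51: acc |= 51<<0 -> acc=51 shift=7
  byte[7]=0xB1 cont=1 payload=0x31=49: acc |= 49<<7 -> acc=6323 shift=14
  byte[8]=0x78 cont=0 payload=0x78=120: acc |= 120<<14 -> acc=1972403 shift=21 [end]
Varint 4: bytes[6:9] = B3 B1 78 -> value 1972403 (3 byte(s))
  byte[9]=0x99 cont=1 payload=0x19=25: acc |= 25<<0 -> acc=25 shift=7
  byte[10]=0xC8 cont=1 payload=0x48=72: acc |= 72<<7 -> acc=9241 shift=14
  byte[11]=0x75 cont=0 payload=0x75=117: acc |= 117<<14 -> acc=1926169 shift=21 [end]
Varint 5: bytes[9:12] = 99 C8 75 -> value 1926169 (3 byte(s))

Answer: 9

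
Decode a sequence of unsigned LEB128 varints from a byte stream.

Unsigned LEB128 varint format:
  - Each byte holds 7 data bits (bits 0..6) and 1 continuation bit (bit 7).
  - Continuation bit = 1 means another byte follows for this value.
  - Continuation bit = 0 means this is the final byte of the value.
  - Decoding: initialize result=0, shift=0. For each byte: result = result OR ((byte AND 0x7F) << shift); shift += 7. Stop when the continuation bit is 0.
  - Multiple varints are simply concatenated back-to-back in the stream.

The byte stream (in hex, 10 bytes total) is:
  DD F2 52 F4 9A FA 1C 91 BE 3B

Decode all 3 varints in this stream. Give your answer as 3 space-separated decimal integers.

  byte[0]=0xDD cont=1 payload=0x5D=93: acc |= 93<<0 -> acc=93 shift=7
  byte[1]=0xF2 cont=1 payload=0x72=114: acc |= 114<<7 -> acc=14685 shift=14
  byte[2]=0x52 cont=0 payload=0x52=82: acc |= 82<<14 -> acc=1358173 shift=21 [end]
Varint 1: bytes[0:3] = DD F2 52 -> value 1358173 (3 byte(s))
  byte[3]=0xF4 cont=1 payload=0x74=116: acc |= 116<<0 -> acc=116 shift=7
  byte[4]=0x9A cont=1 payload=0x1A=26: acc |= 26<<7 -> acc=3444 shift=14
  byte[5]=0xFA cont=1 payload=0x7A=122: acc |= 122<<14 -> acc=2002292 shift=21
  byte[6]=0x1C cont=0 payload=0x1C=28: acc |= 28<<21 -> acc=60722548 shift=28 [end]
Varint 2: bytes[3:7] = F4 9A FA 1C -> value 60722548 (4 byte(s))
  byte[7]=0x91 cont=1 payload=0x11=17: acc |= 17<<0 -> acc=17 shift=7
  byte[8]=0xBE cont=1 payload=0x3E=62: acc |= 62<<7 -> acc=7953 shift=14
  byte[9]=0x3B cont=0 payload=0x3B=59: acc |= 59<<14 -> acc=974609 shift=21 [end]
Varint 3: bytes[7:10] = 91 BE 3B -> value 974609 (3 byte(s))

Answer: 1358173 60722548 974609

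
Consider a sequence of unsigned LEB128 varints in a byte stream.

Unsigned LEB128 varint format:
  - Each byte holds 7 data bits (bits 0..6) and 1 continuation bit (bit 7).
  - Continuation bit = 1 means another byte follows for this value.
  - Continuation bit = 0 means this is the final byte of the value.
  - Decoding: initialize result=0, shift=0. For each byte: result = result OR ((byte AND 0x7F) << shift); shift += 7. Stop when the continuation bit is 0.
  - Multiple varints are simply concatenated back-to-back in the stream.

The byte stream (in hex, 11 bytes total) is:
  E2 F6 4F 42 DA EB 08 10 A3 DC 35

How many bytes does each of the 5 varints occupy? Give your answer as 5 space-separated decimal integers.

Answer: 3 1 3 1 3

Derivation:
  byte[0]=0xE2 cont=1 payload=0x62=98: acc |= 98<<0 -> acc=98 shift=7
  byte[1]=0xF6 cont=1 payload=0x76=118: acc |= 118<<7 -> acc=15202 shift=14
  byte[2]=0x4F cont=0 payload=0x4F=79: acc |= 79<<14 -> acc=1309538 shift=21 [end]
Varint 1: bytes[0:3] = E2 F6 4F -> value 1309538 (3 byte(s))
  byte[3]=0x42 cont=0 payload=0x42=66: acc |= 66<<0 -> acc=66 shift=7 [end]
Varint 2: bytes[3:4] = 42 -> value 66 (1 byte(s))
  byte[4]=0xDA cont=1 payload=0x5A=90: acc |= 90<<0 -> acc=90 shift=7
  byte[5]=0xEB cont=1 payload=0x6B=107: acc |= 107<<7 -> acc=13786 shift=14
  byte[6]=0x08 cont=0 payload=0x08=8: acc |= 8<<14 -> acc=144858 shift=21 [end]
Varint 3: bytes[4:7] = DA EB 08 -> value 144858 (3 byte(s))
  byte[7]=0x10 cont=0 payload=0x10=16: acc |= 16<<0 -> acc=16 shift=7 [end]
Varint 4: bytes[7:8] = 10 -> value 16 (1 byte(s))
  byte[8]=0xA3 cont=1 payload=0x23=35: acc |= 35<<0 -> acc=35 shift=7
  byte[9]=0xDC cont=1 payload=0x5C=92: acc |= 92<<7 -> acc=11811 shift=14
  byte[10]=0x35 cont=0 payload=0x35=53: acc |= 53<<14 -> acc=880163 shift=21 [end]
Varint 5: bytes[8:11] = A3 DC 35 -> value 880163 (3 byte(s))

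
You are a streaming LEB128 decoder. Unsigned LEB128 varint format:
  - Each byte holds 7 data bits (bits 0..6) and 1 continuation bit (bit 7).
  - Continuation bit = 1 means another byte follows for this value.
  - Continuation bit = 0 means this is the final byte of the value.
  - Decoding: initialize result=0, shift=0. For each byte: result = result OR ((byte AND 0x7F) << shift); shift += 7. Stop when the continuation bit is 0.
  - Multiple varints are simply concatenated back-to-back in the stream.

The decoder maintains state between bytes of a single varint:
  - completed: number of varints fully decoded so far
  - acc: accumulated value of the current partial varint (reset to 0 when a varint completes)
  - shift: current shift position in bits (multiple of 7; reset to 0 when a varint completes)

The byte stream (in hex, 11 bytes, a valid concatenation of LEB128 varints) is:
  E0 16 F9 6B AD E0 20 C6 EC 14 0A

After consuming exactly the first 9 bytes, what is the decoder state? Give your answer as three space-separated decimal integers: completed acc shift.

Answer: 3 13894 14

Derivation:
byte[0]=0xE0 cont=1 payload=0x60: acc |= 96<<0 -> completed=0 acc=96 shift=7
byte[1]=0x16 cont=0 payload=0x16: varint #1 complete (value=2912); reset -> completed=1 acc=0 shift=0
byte[2]=0xF9 cont=1 payload=0x79: acc |= 121<<0 -> completed=1 acc=121 shift=7
byte[3]=0x6B cont=0 payload=0x6B: varint #2 complete (value=13817); reset -> completed=2 acc=0 shift=0
byte[4]=0xAD cont=1 payload=0x2D: acc |= 45<<0 -> completed=2 acc=45 shift=7
byte[5]=0xE0 cont=1 payload=0x60: acc |= 96<<7 -> completed=2 acc=12333 shift=14
byte[6]=0x20 cont=0 payload=0x20: varint #3 complete (value=536621); reset -> completed=3 acc=0 shift=0
byte[7]=0xC6 cont=1 payload=0x46: acc |= 70<<0 -> completed=3 acc=70 shift=7
byte[8]=0xEC cont=1 payload=0x6C: acc |= 108<<7 -> completed=3 acc=13894 shift=14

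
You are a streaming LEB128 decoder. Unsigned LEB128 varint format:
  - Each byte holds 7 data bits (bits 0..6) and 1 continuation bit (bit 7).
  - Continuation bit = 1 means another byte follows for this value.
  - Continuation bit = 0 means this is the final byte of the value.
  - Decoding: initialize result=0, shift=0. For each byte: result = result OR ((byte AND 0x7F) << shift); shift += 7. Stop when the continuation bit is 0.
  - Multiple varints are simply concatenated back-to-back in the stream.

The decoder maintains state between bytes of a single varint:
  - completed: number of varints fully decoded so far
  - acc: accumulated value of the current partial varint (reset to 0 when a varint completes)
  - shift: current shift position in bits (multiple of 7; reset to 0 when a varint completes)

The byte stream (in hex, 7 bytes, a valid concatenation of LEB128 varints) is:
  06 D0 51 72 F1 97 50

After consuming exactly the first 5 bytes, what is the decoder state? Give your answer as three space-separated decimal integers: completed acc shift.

Answer: 3 113 7

Derivation:
byte[0]=0x06 cont=0 payload=0x06: varint #1 complete (value=6); reset -> completed=1 acc=0 shift=0
byte[1]=0xD0 cont=1 payload=0x50: acc |= 80<<0 -> completed=1 acc=80 shift=7
byte[2]=0x51 cont=0 payload=0x51: varint #2 complete (value=10448); reset -> completed=2 acc=0 shift=0
byte[3]=0x72 cont=0 payload=0x72: varint #3 complete (value=114); reset -> completed=3 acc=0 shift=0
byte[4]=0xF1 cont=1 payload=0x71: acc |= 113<<0 -> completed=3 acc=113 shift=7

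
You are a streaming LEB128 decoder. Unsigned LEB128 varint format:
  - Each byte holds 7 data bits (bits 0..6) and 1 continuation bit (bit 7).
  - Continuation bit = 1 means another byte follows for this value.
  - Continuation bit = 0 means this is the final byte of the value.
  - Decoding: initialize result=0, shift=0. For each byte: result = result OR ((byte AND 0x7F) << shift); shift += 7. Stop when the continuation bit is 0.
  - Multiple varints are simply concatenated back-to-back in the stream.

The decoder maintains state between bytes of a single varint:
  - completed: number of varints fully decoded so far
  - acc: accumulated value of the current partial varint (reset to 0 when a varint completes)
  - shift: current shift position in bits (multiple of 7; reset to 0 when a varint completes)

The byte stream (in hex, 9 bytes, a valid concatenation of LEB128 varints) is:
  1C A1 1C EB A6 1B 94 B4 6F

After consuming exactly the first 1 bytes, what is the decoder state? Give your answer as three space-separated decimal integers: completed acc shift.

Answer: 1 0 0

Derivation:
byte[0]=0x1C cont=0 payload=0x1C: varint #1 complete (value=28); reset -> completed=1 acc=0 shift=0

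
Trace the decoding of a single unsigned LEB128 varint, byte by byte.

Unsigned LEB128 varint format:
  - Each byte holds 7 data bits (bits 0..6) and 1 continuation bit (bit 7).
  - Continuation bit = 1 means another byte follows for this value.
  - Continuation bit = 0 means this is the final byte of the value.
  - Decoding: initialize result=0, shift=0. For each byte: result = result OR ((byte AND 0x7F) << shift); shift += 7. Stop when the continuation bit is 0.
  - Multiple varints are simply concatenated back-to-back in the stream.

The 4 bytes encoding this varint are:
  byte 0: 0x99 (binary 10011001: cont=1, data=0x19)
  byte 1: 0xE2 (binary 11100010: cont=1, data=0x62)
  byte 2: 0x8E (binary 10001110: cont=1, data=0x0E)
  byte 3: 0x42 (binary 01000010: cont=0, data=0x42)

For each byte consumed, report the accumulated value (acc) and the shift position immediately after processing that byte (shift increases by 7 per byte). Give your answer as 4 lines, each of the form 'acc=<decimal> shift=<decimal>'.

byte 0=0x99: payload=0x19=25, contrib = 25<<0 = 25; acc -> 25, shift -> 7
byte 1=0xE2: payload=0x62=98, contrib = 98<<7 = 12544; acc -> 12569, shift -> 14
byte 2=0x8E: payload=0x0E=14, contrib = 14<<14 = 229376; acc -> 241945, shift -> 21
byte 3=0x42: payload=0x42=66, contrib = 66<<21 = 138412032; acc -> 138653977, shift -> 28

Answer: acc=25 shift=7
acc=12569 shift=14
acc=241945 shift=21
acc=138653977 shift=28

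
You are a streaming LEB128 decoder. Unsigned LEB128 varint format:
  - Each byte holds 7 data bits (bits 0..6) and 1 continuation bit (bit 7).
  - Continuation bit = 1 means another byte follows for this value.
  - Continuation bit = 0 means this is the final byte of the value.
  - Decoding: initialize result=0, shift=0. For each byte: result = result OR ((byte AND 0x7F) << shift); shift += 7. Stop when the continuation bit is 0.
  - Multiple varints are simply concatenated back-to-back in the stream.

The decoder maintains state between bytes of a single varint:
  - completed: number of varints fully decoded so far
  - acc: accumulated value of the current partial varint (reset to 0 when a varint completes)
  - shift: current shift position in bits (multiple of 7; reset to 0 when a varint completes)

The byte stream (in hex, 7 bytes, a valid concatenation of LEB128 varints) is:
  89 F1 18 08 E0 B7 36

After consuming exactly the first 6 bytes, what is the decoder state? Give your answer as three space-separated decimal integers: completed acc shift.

byte[0]=0x89 cont=1 payload=0x09: acc |= 9<<0 -> completed=0 acc=9 shift=7
byte[1]=0xF1 cont=1 payload=0x71: acc |= 113<<7 -> completed=0 acc=14473 shift=14
byte[2]=0x18 cont=0 payload=0x18: varint #1 complete (value=407689); reset -> completed=1 acc=0 shift=0
byte[3]=0x08 cont=0 payload=0x08: varint #2 complete (value=8); reset -> completed=2 acc=0 shift=0
byte[4]=0xE0 cont=1 payload=0x60: acc |= 96<<0 -> completed=2 acc=96 shift=7
byte[5]=0xB7 cont=1 payload=0x37: acc |= 55<<7 -> completed=2 acc=7136 shift=14

Answer: 2 7136 14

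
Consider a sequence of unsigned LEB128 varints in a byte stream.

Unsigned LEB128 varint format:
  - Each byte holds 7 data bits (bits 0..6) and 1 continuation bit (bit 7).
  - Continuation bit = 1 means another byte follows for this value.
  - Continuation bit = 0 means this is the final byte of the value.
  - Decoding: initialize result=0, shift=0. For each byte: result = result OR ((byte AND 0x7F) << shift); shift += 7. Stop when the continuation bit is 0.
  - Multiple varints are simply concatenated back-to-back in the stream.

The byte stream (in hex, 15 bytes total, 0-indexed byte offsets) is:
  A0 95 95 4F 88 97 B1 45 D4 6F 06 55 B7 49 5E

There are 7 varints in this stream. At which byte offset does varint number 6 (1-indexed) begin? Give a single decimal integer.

Answer: 12

Derivation:
  byte[0]=0xA0 cont=1 payload=0x20=32: acc |= 32<<0 -> acc=32 shift=7
  byte[1]=0x95 cont=1 payload=0x15=21: acc |= 21<<7 -> acc=2720 shift=14
  byte[2]=0x95 cont=1 payload=0x15=21: acc |= 21<<14 -> acc=346784 shift=21
  byte[3]=0x4F cont=0 payload=0x4F=79: acc |= 79<<21 -> acc=166021792 shift=28 [end]
Varint 1: bytes[0:4] = A0 95 95 4F -> value 166021792 (4 byte(s))
  byte[4]=0x88 cont=1 payload=0x08=8: acc |= 8<<0 -> acc=8 shift=7
  byte[5]=0x97 cont=1 payload=0x17=23: acc |= 23<<7 -> acc=2952 shift=14
  byte[6]=0xB1 cont=1 payload=0x31=49: acc |= 49<<14 -> acc=805768 shift=21
  byte[7]=0x45 cont=0 payload=0x45=69: acc |= 69<<21 -> acc=145509256 shift=28 [end]
Varint 2: bytes[4:8] = 88 97 B1 45 -> value 145509256 (4 byte(s))
  byte[8]=0xD4 cont=1 payload=0x54=84: acc |= 84<<0 -> acc=84 shift=7
  byte[9]=0x6F cont=0 payload=0x6F=111: acc |= 111<<7 -> acc=14292 shift=14 [end]
Varint 3: bytes[8:10] = D4 6F -> value 14292 (2 byte(s))
  byte[10]=0x06 cont=0 payload=0x06=6: acc |= 6<<0 -> acc=6 shift=7 [end]
Varint 4: bytes[10:11] = 06 -> value 6 (1 byte(s))
  byte[11]=0x55 cont=0 payload=0x55=85: acc |= 85<<0 -> acc=85 shift=7 [end]
Varint 5: bytes[11:12] = 55 -> value 85 (1 byte(s))
  byte[12]=0xB7 cont=1 payload=0x37=55: acc |= 55<<0 -> acc=55 shift=7
  byte[13]=0x49 cont=0 payload=0x49=73: acc |= 73<<7 -> acc=9399 shift=14 [end]
Varint 6: bytes[12:14] = B7 49 -> value 9399 (2 byte(s))
  byte[14]=0x5E cont=0 payload=0x5E=94: acc |= 94<<0 -> acc=94 shift=7 [end]
Varint 7: bytes[14:15] = 5E -> value 94 (1 byte(s))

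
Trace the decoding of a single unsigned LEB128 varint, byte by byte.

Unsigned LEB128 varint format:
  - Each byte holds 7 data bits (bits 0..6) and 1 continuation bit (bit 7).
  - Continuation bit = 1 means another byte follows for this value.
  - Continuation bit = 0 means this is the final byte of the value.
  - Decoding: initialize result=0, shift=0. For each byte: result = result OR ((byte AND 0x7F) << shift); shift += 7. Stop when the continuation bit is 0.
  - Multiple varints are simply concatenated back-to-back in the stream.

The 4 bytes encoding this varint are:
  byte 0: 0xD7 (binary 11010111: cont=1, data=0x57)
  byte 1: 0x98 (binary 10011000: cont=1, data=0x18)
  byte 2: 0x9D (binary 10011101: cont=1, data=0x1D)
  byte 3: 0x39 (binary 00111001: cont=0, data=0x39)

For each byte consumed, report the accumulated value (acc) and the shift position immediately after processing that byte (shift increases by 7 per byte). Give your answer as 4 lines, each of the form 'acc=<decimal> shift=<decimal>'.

Answer: acc=87 shift=7
acc=3159 shift=14
acc=478295 shift=21
acc=120015959 shift=28

Derivation:
byte 0=0xD7: payload=0x57=87, contrib = 87<<0 = 87; acc -> 87, shift -> 7
byte 1=0x98: payload=0x18=24, contrib = 24<<7 = 3072; acc -> 3159, shift -> 14
byte 2=0x9D: payload=0x1D=29, contrib = 29<<14 = 475136; acc -> 478295, shift -> 21
byte 3=0x39: payload=0x39=57, contrib = 57<<21 = 119537664; acc -> 120015959, shift -> 28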